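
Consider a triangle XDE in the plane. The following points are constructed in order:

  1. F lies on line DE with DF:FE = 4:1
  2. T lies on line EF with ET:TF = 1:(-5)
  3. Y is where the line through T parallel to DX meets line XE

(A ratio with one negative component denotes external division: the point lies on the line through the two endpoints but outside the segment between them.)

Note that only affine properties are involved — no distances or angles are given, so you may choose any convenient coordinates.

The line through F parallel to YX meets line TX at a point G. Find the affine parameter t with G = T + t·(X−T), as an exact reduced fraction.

t = 5

Assign X = (0, 0), D = (1, 0), E = (0, 1) — the answer is frame-independent, so this choice is without loss of generality.
1. F lies on line DE with DF:FE = 4:1 ⇒ F = (1/5, 4/5)
2. T lies on line EF with ET:TF = 1:(-5) ⇒ T = (-1/20, 21/20)
3. Y is where the line through T parallel to DX meets line XE ⇒ Y = (0, 21/20)
through F parallel to YX: direction (0, -21/20); meets TX at G = (1/5, -21/5)
G = T + t·(X−T) with t = 5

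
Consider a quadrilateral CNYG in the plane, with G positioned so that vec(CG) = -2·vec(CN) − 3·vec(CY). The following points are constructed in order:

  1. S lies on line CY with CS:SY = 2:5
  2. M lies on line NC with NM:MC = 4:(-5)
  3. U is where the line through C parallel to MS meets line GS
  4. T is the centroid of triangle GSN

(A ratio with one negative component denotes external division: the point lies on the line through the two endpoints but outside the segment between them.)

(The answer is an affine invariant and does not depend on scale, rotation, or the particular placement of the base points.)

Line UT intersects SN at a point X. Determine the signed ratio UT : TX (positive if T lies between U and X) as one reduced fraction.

UT:TX = -89/119

Choose coordinates C = (0, 0), N = (1, 0), Y = (0, 1), G = (-2, -3).
1. S lies on line CY with CS:SY = 2:5 ⇒ S = (0, 2/7)
2. M lies on line NC with NM:MC = 4:(-5) ⇒ M = (5, 0)
3. U is where the line through C parallel to MS meets line GS ⇒ U = (-20/119, 8/833)
4. T is the centroid of triangle GSN ⇒ T = (-1/3, -19/21)
line UT meets SN at X = (-10/89, 198/623)
T = U + t·(X−U) with t = -89/30, so UT:TX = -89/30:119/30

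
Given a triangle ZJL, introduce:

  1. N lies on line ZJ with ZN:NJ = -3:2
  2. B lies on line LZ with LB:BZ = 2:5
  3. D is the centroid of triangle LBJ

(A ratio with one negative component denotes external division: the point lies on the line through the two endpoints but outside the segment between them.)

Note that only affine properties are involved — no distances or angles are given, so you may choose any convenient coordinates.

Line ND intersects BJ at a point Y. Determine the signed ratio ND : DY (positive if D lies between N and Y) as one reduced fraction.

ND:DY = 14

Work in coordinates with Z = (0, 0), J = (1, 0), L = (0, 1).
1. N lies on line ZJ with ZN:NJ = -3:2 ⇒ N = (3, 0)
2. B lies on line LZ with LB:BZ = 2:5 ⇒ B = (0, 5/7)
3. D is the centroid of triangle LBJ ⇒ D = (1/3, 4/7)
line ND meets BJ at Y = (1/7, 30/49)
D = N + t·(Y−N) with t = 14/15, so ND:DY = 14/15:1/15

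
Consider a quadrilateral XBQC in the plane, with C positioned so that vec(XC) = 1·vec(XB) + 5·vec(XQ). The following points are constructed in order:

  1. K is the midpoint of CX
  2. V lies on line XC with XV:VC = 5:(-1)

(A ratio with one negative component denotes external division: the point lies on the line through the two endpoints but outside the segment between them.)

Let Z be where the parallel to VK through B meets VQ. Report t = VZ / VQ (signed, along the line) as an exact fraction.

t = -5

Set X = (0, 0), B = (1, 0), Q = (0, 1), C = (1, 5); any affine frame gives the same invariant.
1. K is the midpoint of CX ⇒ K = (1/2, 5/2)
2. V lies on line XC with XV:VC = 5:(-1) ⇒ V = (5/4, 25/4)
through B parallel to VK: direction (-3/4, -15/4); meets VQ at Z = (15/2, 65/2)
Z = V + t·(Q−V) with t = -5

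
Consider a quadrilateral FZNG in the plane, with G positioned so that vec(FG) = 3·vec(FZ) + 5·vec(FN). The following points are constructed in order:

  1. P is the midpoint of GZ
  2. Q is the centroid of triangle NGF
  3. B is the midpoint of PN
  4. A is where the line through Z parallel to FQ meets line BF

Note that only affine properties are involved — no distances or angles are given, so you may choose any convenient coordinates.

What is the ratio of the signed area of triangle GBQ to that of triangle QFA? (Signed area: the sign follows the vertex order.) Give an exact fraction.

Set F = (0, 0), Z = (1, 0), N = (0, 1), G = (3, 5); any affine frame gives the same invariant.
1. P is the midpoint of GZ ⇒ P = (2, 5/2)
2. Q is the centroid of triangle NGF ⇒ Q = (1, 2)
3. B is the midpoint of PN ⇒ B = (1, 7/4)
4. A is where the line through Z parallel to FQ meets line BF ⇒ A = (8, 14)
2·[GBQ] = -1/2, 2·[QFA] = 2
[GBQ]:[QFA] = -1/2:2 = -1/4

[GBQ]:[QFA] = -1/4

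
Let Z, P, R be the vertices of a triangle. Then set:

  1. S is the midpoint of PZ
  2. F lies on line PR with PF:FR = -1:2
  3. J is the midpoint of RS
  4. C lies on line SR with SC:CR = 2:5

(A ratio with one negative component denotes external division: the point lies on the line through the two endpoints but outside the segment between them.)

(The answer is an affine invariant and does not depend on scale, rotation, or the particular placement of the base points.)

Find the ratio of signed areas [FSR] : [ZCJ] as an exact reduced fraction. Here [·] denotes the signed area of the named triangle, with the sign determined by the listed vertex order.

Assign Z = (0, 0), P = (1, 0), R = (0, 1) — the answer is frame-independent, so this choice is without loss of generality.
1. S is the midpoint of PZ ⇒ S = (1/2, 0)
2. F lies on line PR with PF:FR = -1:2 ⇒ F = (2, -1)
3. J is the midpoint of RS ⇒ J = (1/4, 1/2)
4. C lies on line SR with SC:CR = 2:5 ⇒ C = (5/14, 2/7)
2·[FSR] = -1, 2·[ZCJ] = 3/28
[FSR]:[ZCJ] = -1:3/28 = -28/3

[FSR]:[ZCJ] = -28/3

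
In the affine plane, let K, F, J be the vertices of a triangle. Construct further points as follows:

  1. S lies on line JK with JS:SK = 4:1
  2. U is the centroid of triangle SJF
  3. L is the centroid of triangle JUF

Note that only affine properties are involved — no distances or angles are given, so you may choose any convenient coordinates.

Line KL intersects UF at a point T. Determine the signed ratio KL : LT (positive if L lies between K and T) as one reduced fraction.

Choose coordinates K = (0, 0), F = (1, 0), J = (0, 1).
1. S lies on line JK with JS:SK = 4:1 ⇒ S = (0, 1/5)
2. U is the centroid of triangle SJF ⇒ U = (1/3, 2/5)
3. L is the centroid of triangle JUF ⇒ L = (4/9, 7/15)
line KL meets UF at T = (4/11, 21/55)
L = K + t·(T−K) with t = 11/9, so KL:LT = 11/9:-2/9

KL:LT = -11/2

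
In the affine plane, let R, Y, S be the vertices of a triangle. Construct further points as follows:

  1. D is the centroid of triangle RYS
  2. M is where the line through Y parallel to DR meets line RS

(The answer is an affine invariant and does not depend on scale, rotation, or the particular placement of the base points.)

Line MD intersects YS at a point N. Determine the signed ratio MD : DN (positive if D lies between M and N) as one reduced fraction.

Assign R = (0, 0), Y = (1, 0), S = (0, 1) — the answer is frame-independent, so this choice is without loss of generality.
1. D is the centroid of triangle RYS ⇒ D = (1/3, 1/3)
2. M is where the line through Y parallel to DR meets line RS ⇒ M = (0, -1)
line MD meets YS at N = (2/5, 3/5)
D = M + t·(N−M) with t = 5/6, so MD:DN = 5/6:1/6

MD:DN = 5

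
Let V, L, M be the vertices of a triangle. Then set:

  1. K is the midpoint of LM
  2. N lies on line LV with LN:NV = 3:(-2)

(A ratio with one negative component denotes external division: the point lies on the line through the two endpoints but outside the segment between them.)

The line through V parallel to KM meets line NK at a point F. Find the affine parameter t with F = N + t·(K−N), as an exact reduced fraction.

Set V = (0, 0), L = (1, 0), M = (0, 1); any affine frame gives the same invariant.
1. K is the midpoint of LM ⇒ K = (1/2, 1/2)
2. N lies on line LV with LN:NV = 3:(-2) ⇒ N = (-2, 0)
through V parallel to KM: direction (-1/2, 1/2); meets NK at F = (-1/3, 1/3)
F = N + t·(K−N) with t = 2/3

t = 2/3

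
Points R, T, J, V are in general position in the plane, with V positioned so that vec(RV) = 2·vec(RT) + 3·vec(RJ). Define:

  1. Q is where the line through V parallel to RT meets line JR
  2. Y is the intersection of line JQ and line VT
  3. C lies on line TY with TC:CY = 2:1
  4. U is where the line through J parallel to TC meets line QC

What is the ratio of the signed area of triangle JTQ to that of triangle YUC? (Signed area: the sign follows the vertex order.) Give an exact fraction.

Work in coordinates with R = (0, 0), T = (1, 0), J = (0, 1), V = (2, 3).
1. Q is where the line through V parallel to RT meets line JR ⇒ Q = (0, 3)
2. Y is the intersection of line JQ and line VT ⇒ Y = (0, -3)
3. C lies on line TY with TC:CY = 2:1 ⇒ C = (1/3, -2)
4. U is where the line through J parallel to TC meets line QC ⇒ U = (1/9, 4/3)
2·[JTQ] = 2, 2·[YUC] = -4/3
[JTQ]:[YUC] = 2:-4/3 = -3/2

[JTQ]:[YUC] = -3/2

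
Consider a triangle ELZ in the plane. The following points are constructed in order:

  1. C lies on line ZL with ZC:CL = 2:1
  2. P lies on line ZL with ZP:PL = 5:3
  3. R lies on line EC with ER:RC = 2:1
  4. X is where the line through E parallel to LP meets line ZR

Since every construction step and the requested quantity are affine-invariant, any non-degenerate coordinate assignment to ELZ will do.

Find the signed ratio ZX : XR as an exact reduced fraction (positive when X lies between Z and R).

Set E = (0, 0), L = (1, 0), Z = (0, 1); any affine frame gives the same invariant.
1. C lies on line ZL with ZC:CL = 2:1 ⇒ C = (2/3, 1/3)
2. P lies on line ZL with ZP:PL = 5:3 ⇒ P = (5/8, 3/8)
3. R lies on line EC with ER:RC = 2:1 ⇒ R = (4/9, 2/9)
4. X is where the line through E parallel to LP meets line ZR ⇒ X = (4/3, -4/3)
X = Z + t·(R−Z) with t = 3, so ZX:XR = t:(1−t) = 3:-2

ZX:XR = -3/2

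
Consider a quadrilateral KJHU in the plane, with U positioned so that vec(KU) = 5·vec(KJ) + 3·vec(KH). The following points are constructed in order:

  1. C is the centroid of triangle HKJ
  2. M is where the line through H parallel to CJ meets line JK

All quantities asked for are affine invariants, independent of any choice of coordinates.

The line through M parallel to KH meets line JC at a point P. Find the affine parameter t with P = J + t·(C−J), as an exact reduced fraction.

Choose coordinates K = (0, 0), J = (1, 0), H = (0, 1), U = (5, 3).
1. C is the centroid of triangle HKJ ⇒ C = (1/3, 1/3)
2. M is where the line through H parallel to CJ meets line JK ⇒ M = (2, 0)
through M parallel to KH: direction (0, 1); meets JC at P = (2, -1/2)
P = J + t·(C−J) with t = -3/2

t = -3/2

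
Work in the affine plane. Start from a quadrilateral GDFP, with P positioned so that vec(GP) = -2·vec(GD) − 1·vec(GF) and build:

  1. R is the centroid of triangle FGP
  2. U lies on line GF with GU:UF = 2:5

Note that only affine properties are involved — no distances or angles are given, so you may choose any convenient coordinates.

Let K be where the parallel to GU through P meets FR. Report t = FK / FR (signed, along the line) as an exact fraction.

t = 3

Assign G = (0, 0), D = (1, 0), F = (0, 1), P = (-2, -1) — the answer is frame-independent, so this choice is without loss of generality.
1. R is the centroid of triangle FGP ⇒ R = (-2/3, 0)
2. U lies on line GF with GU:UF = 2:5 ⇒ U = (0, 2/7)
through P parallel to GU: direction (0, 2/7); meets FR at K = (-2, -2)
K = F + t·(R−F) with t = 3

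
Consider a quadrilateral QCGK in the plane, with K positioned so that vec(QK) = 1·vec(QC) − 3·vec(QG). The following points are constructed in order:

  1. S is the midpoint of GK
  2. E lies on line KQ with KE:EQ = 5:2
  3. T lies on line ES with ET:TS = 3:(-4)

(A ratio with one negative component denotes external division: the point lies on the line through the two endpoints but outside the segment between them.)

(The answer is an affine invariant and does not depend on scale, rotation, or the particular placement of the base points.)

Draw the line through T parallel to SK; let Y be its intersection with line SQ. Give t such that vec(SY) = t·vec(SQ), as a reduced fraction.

t = 20/7

Set Q = (0, 0), C = (1, 0), G = (0, 1), K = (1, -3); any affine frame gives the same invariant.
1. S is the midpoint of GK ⇒ S = (1/2, -1)
2. E lies on line KQ with KE:EQ = 5:2 ⇒ E = (2/7, -6/7)
3. T lies on line ES with ET:TS = 3:(-4) ⇒ T = (-5/14, -3/7)
through T parallel to SK: direction (1/2, -2); meets SQ at Y = (-13/14, 13/7)
Y = S + t·(Q−S) with t = 20/7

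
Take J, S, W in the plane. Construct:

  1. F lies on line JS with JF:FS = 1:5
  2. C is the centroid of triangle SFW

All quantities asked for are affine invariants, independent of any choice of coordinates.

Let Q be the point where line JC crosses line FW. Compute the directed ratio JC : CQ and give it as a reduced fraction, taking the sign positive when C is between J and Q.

Work in coordinates with J = (0, 0), S = (1, 0), W = (0, 1).
1. F lies on line JS with JF:FS = 1:5 ⇒ F = (1/6, 0)
2. C is the centroid of triangle SFW ⇒ C = (7/18, 1/3)
line JC meets FW at Q = (7/48, 1/8)
C = J + t·(Q−J) with t = 8/3, so JC:CQ = 8/3:-5/3

JC:CQ = -8/5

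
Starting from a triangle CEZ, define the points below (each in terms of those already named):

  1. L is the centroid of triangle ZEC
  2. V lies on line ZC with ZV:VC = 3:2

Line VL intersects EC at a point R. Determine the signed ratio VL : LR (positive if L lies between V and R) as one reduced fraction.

Work in coordinates with C = (0, 0), E = (1, 0), Z = (0, 1).
1. L is the centroid of triangle ZEC ⇒ L = (1/3, 1/3)
2. V lies on line ZC with ZV:VC = 3:2 ⇒ V = (0, 2/5)
line VL meets EC at R = (2, 0)
L = V + t·(R−V) with t = 1/6, so VL:LR = 1/6:5/6

VL:LR = 1/5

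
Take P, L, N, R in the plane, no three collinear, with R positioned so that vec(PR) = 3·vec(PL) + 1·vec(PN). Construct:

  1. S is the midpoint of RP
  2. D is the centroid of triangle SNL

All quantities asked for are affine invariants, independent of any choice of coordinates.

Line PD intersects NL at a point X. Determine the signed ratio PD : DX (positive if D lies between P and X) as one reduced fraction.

PD:DX = -4

Set P = (0, 0), L = (1, 0), N = (0, 1), R = (3, 1); any affine frame gives the same invariant.
1. S is the midpoint of RP ⇒ S = (3/2, 1/2)
2. D is the centroid of triangle SNL ⇒ D = (5/6, 1/2)
line PD meets NL at X = (5/8, 3/8)
D = P + t·(X−P) with t = 4/3, so PD:DX = 4/3:-1/3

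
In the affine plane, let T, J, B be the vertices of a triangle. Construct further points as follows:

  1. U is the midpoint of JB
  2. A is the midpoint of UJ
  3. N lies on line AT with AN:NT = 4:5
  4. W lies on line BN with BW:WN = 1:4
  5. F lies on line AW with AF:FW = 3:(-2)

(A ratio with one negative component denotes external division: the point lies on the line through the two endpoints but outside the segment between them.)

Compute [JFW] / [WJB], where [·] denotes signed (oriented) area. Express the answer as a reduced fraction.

[JFW]:[WJB] = -1/2

Set T = (0, 0), J = (1, 0), B = (0, 1); any affine frame gives the same invariant.
1. U is the midpoint of JB ⇒ U = (1/2, 1/2)
2. A is the midpoint of UJ ⇒ A = (3/4, 1/4)
3. N lies on line AT with AN:NT = 4:5 ⇒ N = (5/12, 5/36)
4. W lies on line BN with BW:WN = 1:4 ⇒ W = (1/12, 149/180)
5. F lies on line AW with AF:FW = 3:(-2) ⇒ F = (-5/4, 119/60)
2·[JFW] = -2/45, 2·[WJB] = 4/45
[JFW]:[WJB] = -2/45:4/45 = -1/2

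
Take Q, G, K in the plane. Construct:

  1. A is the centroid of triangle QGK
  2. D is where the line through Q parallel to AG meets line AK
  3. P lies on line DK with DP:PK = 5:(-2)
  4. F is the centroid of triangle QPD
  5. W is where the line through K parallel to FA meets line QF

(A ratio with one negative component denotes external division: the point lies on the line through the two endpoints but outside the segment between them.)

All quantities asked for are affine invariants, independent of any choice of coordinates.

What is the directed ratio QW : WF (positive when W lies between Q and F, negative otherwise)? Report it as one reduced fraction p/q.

QW:WF = -7/3

Set Q = (0, 0), G = (1, 0), K = (0, 1); any affine frame gives the same invariant.
1. A is the centroid of triangle QGK ⇒ A = (1/3, 1/3)
2. D is where the line through Q parallel to AG meets line AK ⇒ D = (2/3, -1/3)
3. P lies on line DK with DP:PK = 5:(-2) ⇒ P = (-4/9, 17/9)
4. F is the centroid of triangle QPD ⇒ F = (2/27, 14/27)
5. W is where the line through K parallel to FA meets line QF ⇒ W = (7/54, 49/54)
W = Q + t·(F−Q) with t = 7/4, so QW:WF = t:(1−t) = 7/4:-3/4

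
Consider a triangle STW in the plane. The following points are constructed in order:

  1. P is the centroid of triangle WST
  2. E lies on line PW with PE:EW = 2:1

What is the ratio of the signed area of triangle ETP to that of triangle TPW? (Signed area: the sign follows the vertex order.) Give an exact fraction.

[ETP]:[TPW] = 2/3

Work in coordinates with S = (0, 0), T = (1, 0), W = (0, 1).
1. P is the centroid of triangle WST ⇒ P = (1/3, 1/3)
2. E lies on line PW with PE:EW = 2:1 ⇒ E = (1/9, 7/9)
2·[ETP] = -2/9, 2·[TPW] = -1/3
[ETP]:[TPW] = -2/9:-1/3 = 2/3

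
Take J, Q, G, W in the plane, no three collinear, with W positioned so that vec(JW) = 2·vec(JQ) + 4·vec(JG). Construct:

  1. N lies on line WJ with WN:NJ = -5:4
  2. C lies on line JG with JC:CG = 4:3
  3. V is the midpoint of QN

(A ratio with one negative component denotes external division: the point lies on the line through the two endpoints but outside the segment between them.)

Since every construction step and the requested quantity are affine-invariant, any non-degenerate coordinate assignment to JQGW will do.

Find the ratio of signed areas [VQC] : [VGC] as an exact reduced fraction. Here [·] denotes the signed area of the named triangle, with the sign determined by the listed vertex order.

Choose coordinates J = (0, 0), Q = (1, 0), G = (0, 1), W = (2, 4).
1. N lies on line WJ with WN:NJ = -5:4 ⇒ N = (-8, -16)
2. C lies on line JG with JC:CG = 4:3 ⇒ C = (0, 4/7)
3. V is the midpoint of QN ⇒ V = (-7/2, -8)
2·[VQC] = 74/7, 2·[VGC] = -3/2
[VQC]:[VGC] = 74/7:-3/2 = -148/21

[VQC]:[VGC] = -148/21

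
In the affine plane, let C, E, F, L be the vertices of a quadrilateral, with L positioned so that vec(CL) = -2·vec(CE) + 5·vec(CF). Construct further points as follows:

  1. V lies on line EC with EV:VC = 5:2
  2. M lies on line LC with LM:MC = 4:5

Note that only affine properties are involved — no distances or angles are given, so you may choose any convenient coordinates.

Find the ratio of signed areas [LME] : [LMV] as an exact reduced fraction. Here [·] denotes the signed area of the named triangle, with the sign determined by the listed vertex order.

[LME]:[LMV] = 7/2

Work in coordinates with C = (0, 0), E = (1, 0), F = (0, 1), L = (-2, 5).
1. V lies on line EC with EV:VC = 5:2 ⇒ V = (2/7, 0)
2. M lies on line LC with LM:MC = 4:5 ⇒ M = (-10/9, 25/9)
2·[LME] = 20/9, 2·[LMV] = 40/63
[LME]:[LMV] = 20/9:40/63 = 7/2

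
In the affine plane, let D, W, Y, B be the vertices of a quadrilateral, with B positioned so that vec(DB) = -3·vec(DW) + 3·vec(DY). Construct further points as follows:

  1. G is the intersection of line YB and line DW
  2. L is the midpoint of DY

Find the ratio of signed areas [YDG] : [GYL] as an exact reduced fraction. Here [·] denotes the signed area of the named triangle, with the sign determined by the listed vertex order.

Choose coordinates D = (0, 0), W = (1, 0), Y = (0, 1), B = (-3, 3).
1. G is the intersection of line YB and line DW ⇒ G = (3/2, 0)
2. L is the midpoint of DY ⇒ L = (0, 1/2)
2·[YDG] = 3/2, 2·[GYL] = 3/4
[YDG]:[GYL] = 3/2:3/4 = 2

[YDG]:[GYL] = 2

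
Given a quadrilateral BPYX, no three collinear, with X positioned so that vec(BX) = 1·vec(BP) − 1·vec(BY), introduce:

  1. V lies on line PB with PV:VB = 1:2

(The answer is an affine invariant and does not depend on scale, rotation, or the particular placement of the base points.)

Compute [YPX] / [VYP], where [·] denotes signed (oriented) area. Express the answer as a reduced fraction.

[YPX]:[VYP] = 3

Work in coordinates with B = (0, 0), P = (1, 0), Y = (0, 1), X = (1, -1).
1. V lies on line PB with PV:VB = 1:2 ⇒ V = (2/3, 0)
2·[YPX] = -1, 2·[VYP] = -1/3
[YPX]:[VYP] = -1:-1/3 = 3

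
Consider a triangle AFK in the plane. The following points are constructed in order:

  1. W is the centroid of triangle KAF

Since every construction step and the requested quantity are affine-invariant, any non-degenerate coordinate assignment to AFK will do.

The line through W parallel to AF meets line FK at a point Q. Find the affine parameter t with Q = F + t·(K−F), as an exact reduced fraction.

t = 1/3

Work in coordinates with A = (0, 0), F = (1, 0), K = (0, 1).
1. W is the centroid of triangle KAF ⇒ W = (1/3, 1/3)
through W parallel to AF: direction (1, 0); meets FK at Q = (2/3, 1/3)
Q = F + t·(K−F) with t = 1/3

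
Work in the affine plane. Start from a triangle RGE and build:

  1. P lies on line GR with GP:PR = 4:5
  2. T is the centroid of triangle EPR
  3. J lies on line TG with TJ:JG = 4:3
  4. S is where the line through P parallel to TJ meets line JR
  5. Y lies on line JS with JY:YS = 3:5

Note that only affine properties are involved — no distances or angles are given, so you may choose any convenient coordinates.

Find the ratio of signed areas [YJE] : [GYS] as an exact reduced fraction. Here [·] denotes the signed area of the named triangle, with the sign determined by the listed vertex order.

Choose coordinates R = (0, 0), G = (1, 0), E = (0, 1).
1. P lies on line GR with GP:PR = 4:5 ⇒ P = (5/9, 0)
2. T is the centroid of triangle EPR ⇒ T = (5/27, 1/3)
3. J lies on line TG with TJ:JG = 4:3 ⇒ J = (41/63, 1/7)
4. S is where the line through P parallel to TJ meets line JR ⇒ S = (205/567, 5/63)
5. Y lies on line JS with JY:YS = 3:5 ⇒ Y = (205/378, 5/42)
2·[YJE] = 41/378, 2·[GYS] = 5/126
[YJE]:[GYS] = 41/378:5/126 = 41/15

[YJE]:[GYS] = 41/15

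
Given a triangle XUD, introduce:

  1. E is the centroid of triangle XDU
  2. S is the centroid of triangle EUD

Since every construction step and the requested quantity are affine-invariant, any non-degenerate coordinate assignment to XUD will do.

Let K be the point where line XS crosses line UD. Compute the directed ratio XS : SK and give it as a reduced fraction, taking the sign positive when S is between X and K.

Set X = (0, 0), U = (1, 0), D = (0, 1); any affine frame gives the same invariant.
1. E is the centroid of triangle XDU ⇒ E = (1/3, 1/3)
2. S is the centroid of triangle EUD ⇒ S = (4/9, 4/9)
line XS meets UD at K = (1/2, 1/2)
S = X + t·(K−X) with t = 8/9, so XS:SK = 8/9:1/9

XS:SK = 8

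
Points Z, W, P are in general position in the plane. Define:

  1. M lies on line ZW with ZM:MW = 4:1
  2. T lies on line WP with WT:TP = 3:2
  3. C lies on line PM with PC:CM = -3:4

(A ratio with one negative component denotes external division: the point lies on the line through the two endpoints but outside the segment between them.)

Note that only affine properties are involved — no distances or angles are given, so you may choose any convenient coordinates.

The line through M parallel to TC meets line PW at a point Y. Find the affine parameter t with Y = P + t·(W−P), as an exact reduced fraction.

Choose coordinates Z = (0, 0), W = (1, 0), P = (0, 1).
1. M lies on line ZW with ZM:MW = 4:1 ⇒ M = (4/5, 0)
2. T lies on line WP with WT:TP = 3:2 ⇒ T = (2/5, 3/5)
3. C lies on line PM with PC:CM = -3:4 ⇒ C = (-12/5, 4)
through M parallel to TC: direction (-14/5, 17/5); meets PW at Y = (-2/15, 17/15)
Y = P + t·(W−P) with t = -2/15

t = -2/15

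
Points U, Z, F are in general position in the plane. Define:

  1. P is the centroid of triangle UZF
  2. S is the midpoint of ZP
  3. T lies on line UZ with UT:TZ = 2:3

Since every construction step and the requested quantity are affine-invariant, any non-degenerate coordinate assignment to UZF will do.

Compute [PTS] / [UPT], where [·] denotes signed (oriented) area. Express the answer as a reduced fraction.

[PTS]:[UPT] = -3/4

Choose coordinates U = (0, 0), Z = (1, 0), F = (0, 1).
1. P is the centroid of triangle UZF ⇒ P = (1/3, 1/3)
2. S is the midpoint of ZP ⇒ S = (2/3, 1/6)
3. T lies on line UZ with UT:TZ = 2:3 ⇒ T = (2/5, 0)
2·[PTS] = 1/10, 2·[UPT] = -2/15
[PTS]:[UPT] = 1/10:-2/15 = -3/4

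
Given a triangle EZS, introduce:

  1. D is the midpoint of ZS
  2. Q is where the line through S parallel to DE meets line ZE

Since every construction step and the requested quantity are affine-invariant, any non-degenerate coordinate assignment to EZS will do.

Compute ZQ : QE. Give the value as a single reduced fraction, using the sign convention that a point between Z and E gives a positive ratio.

ZQ:QE = -2

Set E = (0, 0), Z = (1, 0), S = (0, 1); any affine frame gives the same invariant.
1. D is the midpoint of ZS ⇒ D = (1/2, 1/2)
2. Q is where the line through S parallel to DE meets line ZE ⇒ Q = (-1, 0)
Q = Z + t·(E−Z) with t = 2, so ZQ:QE = t:(1−t) = 2:-1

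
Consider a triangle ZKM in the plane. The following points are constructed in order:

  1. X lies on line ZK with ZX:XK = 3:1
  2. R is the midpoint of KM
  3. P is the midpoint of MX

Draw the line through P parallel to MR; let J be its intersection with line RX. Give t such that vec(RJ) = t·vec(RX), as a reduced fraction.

Work in coordinates with Z = (0, 0), K = (1, 0), M = (0, 1).
1. X lies on line ZK with ZX:XK = 3:1 ⇒ X = (3/4, 0)
2. R is the midpoint of KM ⇒ R = (1/2, 1/2)
3. P is the midpoint of MX ⇒ P = (3/8, 1/2)
through P parallel to MR: direction (1/2, -1/2); meets RX at J = (5/8, 1/4)
J = R + t·(X−R) with t = 1/2

t = 1/2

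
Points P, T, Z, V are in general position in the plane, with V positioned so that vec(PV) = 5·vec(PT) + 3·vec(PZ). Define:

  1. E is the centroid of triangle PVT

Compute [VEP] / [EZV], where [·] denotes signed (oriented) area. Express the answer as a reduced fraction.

[VEP]:[EZV] = 1/4

Set P = (0, 0), T = (1, 0), Z = (0, 1), V = (5, 3); any affine frame gives the same invariant.
1. E is the centroid of triangle PVT ⇒ E = (2, 1)
2·[VEP] = -1, 2·[EZV] = -4
[VEP]:[EZV] = -1:-4 = 1/4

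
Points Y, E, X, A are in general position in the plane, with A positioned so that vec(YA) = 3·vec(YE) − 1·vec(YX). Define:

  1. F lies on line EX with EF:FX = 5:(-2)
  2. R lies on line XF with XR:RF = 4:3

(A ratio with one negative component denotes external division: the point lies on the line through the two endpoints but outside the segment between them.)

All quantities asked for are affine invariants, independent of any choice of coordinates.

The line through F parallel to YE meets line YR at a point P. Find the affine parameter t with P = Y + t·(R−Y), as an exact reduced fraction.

t = 35/29

Choose coordinates Y = (0, 0), E = (1, 0), X = (0, 1), A = (3, -1).
1. F lies on line EX with EF:FX = 5:(-2) ⇒ F = (-2/3, 5/3)
2. R lies on line XF with XR:RF = 4:3 ⇒ R = (-8/21, 29/21)
through F parallel to YE: direction (1, 0); meets YR at P = (-40/87, 5/3)
P = Y + t·(R−Y) with t = 35/29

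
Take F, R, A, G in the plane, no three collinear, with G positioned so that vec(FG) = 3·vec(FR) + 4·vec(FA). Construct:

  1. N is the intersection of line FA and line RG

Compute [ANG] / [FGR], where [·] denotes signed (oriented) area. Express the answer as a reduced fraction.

Assign F = (0, 0), R = (1, 0), A = (0, 1), G = (3, 4) — the answer is frame-independent, so this choice is without loss of generality.
1. N is the intersection of line FA and line RG ⇒ N = (0, -2)
2·[ANG] = 9, 2·[FGR] = -4
[ANG]:[FGR] = 9:-4 = -9/4

[ANG]:[FGR] = -9/4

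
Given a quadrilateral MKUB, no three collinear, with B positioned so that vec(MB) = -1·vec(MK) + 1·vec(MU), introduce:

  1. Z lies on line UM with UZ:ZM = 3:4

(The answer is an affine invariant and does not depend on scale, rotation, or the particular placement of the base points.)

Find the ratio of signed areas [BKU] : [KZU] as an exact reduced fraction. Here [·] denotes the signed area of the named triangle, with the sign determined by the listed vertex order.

[BKU]:[KZU] = -7/3

Set M = (0, 0), K = (1, 0), U = (0, 1), B = (-1, 1); any affine frame gives the same invariant.
1. Z lies on line UM with UZ:ZM = 3:4 ⇒ Z = (0, 4/7)
2·[BKU] = 1, 2·[KZU] = -3/7
[BKU]:[KZU] = 1:-3/7 = -7/3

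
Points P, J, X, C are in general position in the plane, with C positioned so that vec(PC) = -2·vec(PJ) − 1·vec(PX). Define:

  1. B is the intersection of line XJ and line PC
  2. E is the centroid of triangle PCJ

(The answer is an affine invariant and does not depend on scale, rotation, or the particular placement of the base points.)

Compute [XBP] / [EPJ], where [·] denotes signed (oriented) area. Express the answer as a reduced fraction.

[XBP]:[EPJ] = 2

Assign P = (0, 0), J = (1, 0), X = (0, 1), C = (-2, -1) — the answer is frame-independent, so this choice is without loss of generality.
1. B is the intersection of line XJ and line PC ⇒ B = (2/3, 1/3)
2. E is the centroid of triangle PCJ ⇒ E = (-1/3, -1/3)
2·[XBP] = -2/3, 2·[EPJ] = -1/3
[XBP]:[EPJ] = -2/3:-1/3 = 2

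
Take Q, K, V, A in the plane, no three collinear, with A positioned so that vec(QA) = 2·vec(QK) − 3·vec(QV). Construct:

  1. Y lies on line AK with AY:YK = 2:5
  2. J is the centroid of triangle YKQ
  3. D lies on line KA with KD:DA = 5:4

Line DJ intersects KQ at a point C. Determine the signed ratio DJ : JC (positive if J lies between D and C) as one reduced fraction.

DJ:JC = 4/3

Work in coordinates with Q = (0, 0), K = (1, 0), V = (0, 1), A = (2, -3).
1. Y lies on line AK with AY:YK = 2:5 ⇒ Y = (12/7, -15/7)
2. J is the centroid of triangle YKQ ⇒ J = (19/21, -5/7)
3. D lies on line KA with KD:DA = 5:4 ⇒ D = (14/9, -5/3)
line DJ meets KQ at C = (5/12, 0)
J = D + t·(C−D) with t = 4/7, so DJ:JC = 4/7:3/7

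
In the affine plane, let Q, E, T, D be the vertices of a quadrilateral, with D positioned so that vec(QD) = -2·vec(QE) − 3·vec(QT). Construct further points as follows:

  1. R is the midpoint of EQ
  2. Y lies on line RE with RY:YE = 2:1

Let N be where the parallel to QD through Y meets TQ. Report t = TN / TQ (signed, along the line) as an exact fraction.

t = 9/4

Assign Q = (0, 0), E = (1, 0), T = (0, 1), D = (-2, -3) — the answer is frame-independent, so this choice is without loss of generality.
1. R is the midpoint of EQ ⇒ R = (1/2, 0)
2. Y lies on line RE with RY:YE = 2:1 ⇒ Y = (5/6, 0)
through Y parallel to QD: direction (-2, -3); meets TQ at N = (0, -5/4)
N = T + t·(Q−T) with t = 9/4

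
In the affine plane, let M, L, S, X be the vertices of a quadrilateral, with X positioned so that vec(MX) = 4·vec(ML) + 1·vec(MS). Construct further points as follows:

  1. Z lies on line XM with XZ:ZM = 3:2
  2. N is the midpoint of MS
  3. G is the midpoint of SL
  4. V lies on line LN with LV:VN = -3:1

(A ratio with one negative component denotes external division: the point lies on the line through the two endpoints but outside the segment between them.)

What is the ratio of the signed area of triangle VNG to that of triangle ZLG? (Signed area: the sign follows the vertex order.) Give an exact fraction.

[VNG]:[ZLG] = -1/4

Set M = (0, 0), L = (1, 0), S = (0, 1), X = (4, 1); any affine frame gives the same invariant.
1. Z lies on line XM with XZ:ZM = 3:2 ⇒ Z = (8/5, 2/5)
2. N is the midpoint of MS ⇒ N = (0, 1/2)
3. G is the midpoint of SL ⇒ G = (1/2, 1/2)
4. V lies on line LN with LV:VN = -3:1 ⇒ V = (-1/2, 3/4)
2·[VNG] = 1/8, 2·[ZLG] = -1/2
[VNG]:[ZLG] = 1/8:-1/2 = -1/4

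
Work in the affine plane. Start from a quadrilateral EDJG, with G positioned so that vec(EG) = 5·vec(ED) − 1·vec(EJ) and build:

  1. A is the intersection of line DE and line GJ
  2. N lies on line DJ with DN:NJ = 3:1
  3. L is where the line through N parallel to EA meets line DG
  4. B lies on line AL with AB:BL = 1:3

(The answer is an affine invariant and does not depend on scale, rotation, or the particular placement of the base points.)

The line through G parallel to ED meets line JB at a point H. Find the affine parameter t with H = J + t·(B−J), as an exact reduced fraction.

Set E = (0, 0), D = (1, 0), J = (0, 1), G = (5, -1); any affine frame gives the same invariant.
1. A is the intersection of line DE and line GJ ⇒ A = (5/2, 0)
2. N lies on line DJ with DN:NJ = 3:1 ⇒ N = (1/4, 3/4)
3. L is where the line through N parallel to EA meets line DG ⇒ L = (-2, 3/4)
4. B lies on line AL with AB:BL = 1:3 ⇒ B = (11/8, 3/16)
through G parallel to ED: direction (1, 0); meets JB at H = (44/13, -1)
H = J + t·(B−J) with t = 32/13

t = 32/13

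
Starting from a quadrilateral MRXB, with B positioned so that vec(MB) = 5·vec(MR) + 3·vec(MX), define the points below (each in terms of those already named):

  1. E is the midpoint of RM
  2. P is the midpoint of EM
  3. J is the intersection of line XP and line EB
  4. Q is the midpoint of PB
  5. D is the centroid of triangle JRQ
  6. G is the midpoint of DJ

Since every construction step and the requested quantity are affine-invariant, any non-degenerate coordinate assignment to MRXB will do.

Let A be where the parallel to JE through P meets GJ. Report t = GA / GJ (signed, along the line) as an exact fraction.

t = 5

Assign M = (0, 0), R = (1, 0), X = (0, 1), B = (5, 3) — the answer is frame-independent, so this choice is without loss of generality.
1. E is the midpoint of RM ⇒ E = (1/2, 0)
2. P is the midpoint of EM ⇒ P = (1/4, 0)
3. J is the intersection of line XP and line EB ⇒ J = (2/7, -1/7)
4. Q is the midpoint of PB ⇒ Q = (21/8, 3/2)
5. D is the centroid of triangle JRQ ⇒ D = (73/56, 19/42)
6. G is the midpoint of DJ ⇒ G = (89/112, 13/84)
through P parallel to JE: direction (3/14, 1/7); meets GJ at A = (-7/4, -4/3)
A = G + t·(J−G) with t = 5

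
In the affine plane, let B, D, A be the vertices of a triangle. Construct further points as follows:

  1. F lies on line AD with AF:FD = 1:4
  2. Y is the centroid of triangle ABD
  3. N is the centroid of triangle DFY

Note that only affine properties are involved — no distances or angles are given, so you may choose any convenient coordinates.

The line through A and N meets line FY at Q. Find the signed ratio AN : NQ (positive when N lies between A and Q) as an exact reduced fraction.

Work in coordinates with B = (0, 0), D = (1, 0), A = (0, 1).
1. F lies on line AD with AF:FD = 1:4 ⇒ F = (1/5, 4/5)
2. Y is the centroid of triangle ABD ⇒ Y = (1/3, 1/3)
3. N is the centroid of triangle DFY ⇒ N = (23/45, 17/45)
line AN meets FY at Q = (23/105, 11/15)
N = A + t·(Q−A) with t = 7/3, so AN:NQ = 7/3:-4/3

AN:NQ = -7/4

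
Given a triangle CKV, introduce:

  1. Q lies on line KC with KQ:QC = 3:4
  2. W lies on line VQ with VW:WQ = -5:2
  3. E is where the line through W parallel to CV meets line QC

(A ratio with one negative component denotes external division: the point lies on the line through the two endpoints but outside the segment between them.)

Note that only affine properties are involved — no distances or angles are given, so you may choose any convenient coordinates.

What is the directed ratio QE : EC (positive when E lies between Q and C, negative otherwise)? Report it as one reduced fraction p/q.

Work in coordinates with C = (0, 0), K = (1, 0), V = (0, 1).
1. Q lies on line KC with KQ:QC = 3:4 ⇒ Q = (4/7, 0)
2. W lies on line VQ with VW:WQ = -5:2 ⇒ W = (20/21, -2/3)
3. E is where the line through W parallel to CV meets line QC ⇒ E = (20/21, 0)
E = Q + t·(C−Q) with t = -2/3, so QE:EC = t:(1−t) = -2/3:5/3

QE:EC = -2/5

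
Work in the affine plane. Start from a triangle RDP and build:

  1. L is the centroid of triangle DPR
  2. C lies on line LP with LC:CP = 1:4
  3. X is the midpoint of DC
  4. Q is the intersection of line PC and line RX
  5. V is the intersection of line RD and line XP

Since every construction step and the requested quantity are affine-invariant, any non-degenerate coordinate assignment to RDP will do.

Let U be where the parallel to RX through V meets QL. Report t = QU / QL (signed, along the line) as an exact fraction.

t = -133/92

Choose coordinates R = (0, 0), D = (1, 0), P = (0, 1).
1. L is the centroid of triangle DPR ⇒ L = (1/3, 1/3)
2. C lies on line LP with LC:CP = 1:4 ⇒ C = (4/15, 7/15)
3. X is the midpoint of DC ⇒ X = (19/30, 7/30)
4. Q is the intersection of line PC and line RX ⇒ Q = (19/45, 7/45)
5. V is the intersection of line RD and line XP ⇒ V = (19/23, 0)
through V parallel to RX: direction (19/30, 7/30); meets QL at U = (38/69, -7/69)
U = Q + t·(L−Q) with t = -133/92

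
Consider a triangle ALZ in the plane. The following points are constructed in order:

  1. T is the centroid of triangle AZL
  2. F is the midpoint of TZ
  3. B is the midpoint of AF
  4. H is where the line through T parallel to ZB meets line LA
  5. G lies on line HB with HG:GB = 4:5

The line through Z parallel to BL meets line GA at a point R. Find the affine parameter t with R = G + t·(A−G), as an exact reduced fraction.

t = -151/47

Choose coordinates A = (0, 0), L = (1, 0), Z = (0, 1).
1. T is the centroid of triangle AZL ⇒ T = (1/3, 1/3)
2. F is the midpoint of TZ ⇒ F = (1/6, 2/3)
3. B is the midpoint of AF ⇒ B = (1/12, 1/3)
4. H is where the line through T parallel to ZB meets line LA ⇒ H = (3/8, 0)
5. G lies on line HB with HG:GB = 4:5 ⇒ G = (53/216, 4/27)
through Z parallel to BL: direction (11/12, -1/3); meets GA at R = (583/564, 88/141)
R = G + t·(A−G) with t = -151/47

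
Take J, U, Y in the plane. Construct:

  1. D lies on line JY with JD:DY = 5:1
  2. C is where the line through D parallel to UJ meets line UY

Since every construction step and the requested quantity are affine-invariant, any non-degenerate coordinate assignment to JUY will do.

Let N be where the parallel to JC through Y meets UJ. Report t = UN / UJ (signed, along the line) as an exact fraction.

Set J = (0, 0), U = (1, 0), Y = (0, 1); any affine frame gives the same invariant.
1. D lies on line JY with JD:DY = 5:1 ⇒ D = (0, 5/6)
2. C is where the line through D parallel to UJ meets line UY ⇒ C = (1/6, 5/6)
through Y parallel to JC: direction (1/6, 5/6); meets UJ at N = (-1/5, 0)
N = U + t·(J−U) with t = 6/5

t = 6/5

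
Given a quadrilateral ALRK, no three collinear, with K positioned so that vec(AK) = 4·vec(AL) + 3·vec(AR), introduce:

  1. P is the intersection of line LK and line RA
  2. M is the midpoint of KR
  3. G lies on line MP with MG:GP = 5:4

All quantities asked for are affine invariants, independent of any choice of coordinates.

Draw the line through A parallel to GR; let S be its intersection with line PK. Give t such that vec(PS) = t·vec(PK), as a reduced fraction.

Work in coordinates with A = (0, 0), L = (1, 0), R = (0, 1), K = (4, 3).
1. P is the intersection of line LK and line RA ⇒ P = (0, -1)
2. M is the midpoint of KR ⇒ M = (2, 2)
3. G lies on line MP with MG:GP = 5:4 ⇒ G = (8/9, 1/3)
through A parallel to GR: direction (-8/9, 2/3); meets PK at S = (4/7, -3/7)
S = P + t·(K−P) with t = 1/7

t = 1/7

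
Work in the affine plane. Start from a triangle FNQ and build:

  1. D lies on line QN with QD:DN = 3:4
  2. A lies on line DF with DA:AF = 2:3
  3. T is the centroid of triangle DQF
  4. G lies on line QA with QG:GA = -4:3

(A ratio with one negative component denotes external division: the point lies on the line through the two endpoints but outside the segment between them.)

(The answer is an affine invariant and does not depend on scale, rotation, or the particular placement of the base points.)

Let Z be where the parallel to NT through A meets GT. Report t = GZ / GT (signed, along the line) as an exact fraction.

t = 27/29

Assign F = (0, 0), N = (1, 0), Q = (0, 1) — the answer is frame-independent, so this choice is without loss of generality.
1. D lies on line QN with QD:DN = 3:4 ⇒ D = (3/7, 4/7)
2. A lies on line DF with DA:AF = 2:3 ⇒ A = (9/35, 12/35)
3. T is the centroid of triangle DQF ⇒ T = (1/7, 11/21)
4. G lies on line QA with QG:GA = -4:3 ⇒ G = (36/35, -57/35)
through A parallel to NT: direction (-6/7, 11/21); meets GT at Z = (207/1015, 381/1015)
Z = G + t·(T−G) with t = 27/29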